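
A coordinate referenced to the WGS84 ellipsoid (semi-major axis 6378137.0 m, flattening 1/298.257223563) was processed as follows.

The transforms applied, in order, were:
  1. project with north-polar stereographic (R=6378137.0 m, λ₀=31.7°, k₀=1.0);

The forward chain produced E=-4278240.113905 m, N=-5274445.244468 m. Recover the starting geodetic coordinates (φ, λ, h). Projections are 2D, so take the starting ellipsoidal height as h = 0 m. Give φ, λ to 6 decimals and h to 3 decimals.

φ=33.938609°, λ=-7.346410°, h=0.000 m

start: E=-4278240.1139, N=-5274445.2445 m
→ stereo⁻¹: φ=33.93860900°, λ=-7.34641000°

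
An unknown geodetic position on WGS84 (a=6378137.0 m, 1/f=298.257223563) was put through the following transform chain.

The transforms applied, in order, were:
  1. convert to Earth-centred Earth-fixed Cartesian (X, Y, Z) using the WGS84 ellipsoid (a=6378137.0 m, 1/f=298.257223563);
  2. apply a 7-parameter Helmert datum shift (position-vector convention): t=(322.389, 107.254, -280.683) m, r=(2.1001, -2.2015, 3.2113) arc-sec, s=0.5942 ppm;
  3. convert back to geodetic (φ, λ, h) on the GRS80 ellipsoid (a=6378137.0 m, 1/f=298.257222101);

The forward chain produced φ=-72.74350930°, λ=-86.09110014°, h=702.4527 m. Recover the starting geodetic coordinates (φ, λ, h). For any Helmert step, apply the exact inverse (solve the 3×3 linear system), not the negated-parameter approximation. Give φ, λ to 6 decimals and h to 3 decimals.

φ=-72.741498°, λ=-86.103999°, h=455.744 m

start: φ=-72.743509°, λ=-86.091100°, h=702.453 m
→ ECEF (a=6378137.000, f=1/298.257222101): X=129392.8557, Y=-1893668.0826, Z=-6069483.1026
→ Helmert⁻¹: X=128976.1277, Y=-1893838.0131, Z=-6069180.9076
→ geod (Bowring, a=6378137.000): φ=-72.74149800°, λ=-86.10399900°, h=455.7440 m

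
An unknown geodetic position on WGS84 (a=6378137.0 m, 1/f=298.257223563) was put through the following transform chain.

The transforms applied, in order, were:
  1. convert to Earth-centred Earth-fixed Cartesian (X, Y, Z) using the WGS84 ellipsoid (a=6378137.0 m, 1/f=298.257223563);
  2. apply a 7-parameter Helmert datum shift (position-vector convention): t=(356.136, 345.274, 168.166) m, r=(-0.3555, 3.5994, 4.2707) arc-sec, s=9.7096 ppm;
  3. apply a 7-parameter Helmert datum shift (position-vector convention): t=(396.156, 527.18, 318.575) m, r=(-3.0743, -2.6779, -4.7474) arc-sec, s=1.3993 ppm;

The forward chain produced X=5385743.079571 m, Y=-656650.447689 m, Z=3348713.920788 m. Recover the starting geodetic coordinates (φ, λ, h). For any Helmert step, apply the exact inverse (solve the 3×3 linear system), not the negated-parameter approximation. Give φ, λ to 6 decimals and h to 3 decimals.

φ=31.854649°, λ=-6.961990°, h=2748.869 m

start: X=5385743.0796, Y=-656650.4477, Z=3348713.9208 m
→ Helmert⁻¹: X=5385397.9823, Y=-657102.6629, Z=3348310.9488
→ Helmert⁻¹: X=5384917.5181, Y=-657558.8184, Z=3348203.1096
→ geod (Bowring, a=6378137.000): φ=31.85464900°, λ=-6.96199000°, h=2748.8690 m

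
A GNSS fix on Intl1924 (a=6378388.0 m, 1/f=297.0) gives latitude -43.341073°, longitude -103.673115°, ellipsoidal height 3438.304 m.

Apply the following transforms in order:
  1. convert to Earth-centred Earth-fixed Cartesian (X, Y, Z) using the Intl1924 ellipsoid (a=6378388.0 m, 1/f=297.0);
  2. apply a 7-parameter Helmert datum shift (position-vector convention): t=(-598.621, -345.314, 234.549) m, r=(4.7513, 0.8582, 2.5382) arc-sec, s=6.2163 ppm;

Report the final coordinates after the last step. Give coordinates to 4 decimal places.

start: φ=-43.341073°, λ=-103.673115°, h=3438.304 m
→ ECEF (a=6378388.000, f=1/297.0): X=-1098880.3449, Y=-4516998.5825, Z=-4357573.3374
→ Helmert 7p (PV): X=-1099448.3430, Y=-4517285.1208, Z=-4357465.3538

X=-1099448.3430 m, Y=-4517285.1208 m, Z=-4357465.3538 m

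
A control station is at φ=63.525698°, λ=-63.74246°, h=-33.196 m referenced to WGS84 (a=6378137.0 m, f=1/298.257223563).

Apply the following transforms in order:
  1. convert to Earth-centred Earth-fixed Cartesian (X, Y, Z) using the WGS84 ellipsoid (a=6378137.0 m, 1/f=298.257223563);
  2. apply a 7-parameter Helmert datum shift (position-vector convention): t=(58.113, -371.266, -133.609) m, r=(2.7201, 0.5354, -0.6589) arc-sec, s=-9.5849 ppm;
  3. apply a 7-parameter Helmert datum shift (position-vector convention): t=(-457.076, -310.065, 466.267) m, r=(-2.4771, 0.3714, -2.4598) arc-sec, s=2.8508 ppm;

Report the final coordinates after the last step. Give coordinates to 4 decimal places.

start: φ=63.525698°, λ=-63.742460°, h=-33.196 m
→ ECEF (a=6378137.000, f=1/298.257223563): X=1261298.0950, Y=-2556811.2433, Z=5686311.1576
→ Helmert 7p (PV): X=1261350.7108, Y=-2557237.0187, Z=5686086.0546
→ Helmert 7p (PV): X=1260876.9728, Y=-2557501.1298, Z=5686596.9710

X=1260876.9728 m, Y=-2557501.1298 m, Z=5686596.9710 m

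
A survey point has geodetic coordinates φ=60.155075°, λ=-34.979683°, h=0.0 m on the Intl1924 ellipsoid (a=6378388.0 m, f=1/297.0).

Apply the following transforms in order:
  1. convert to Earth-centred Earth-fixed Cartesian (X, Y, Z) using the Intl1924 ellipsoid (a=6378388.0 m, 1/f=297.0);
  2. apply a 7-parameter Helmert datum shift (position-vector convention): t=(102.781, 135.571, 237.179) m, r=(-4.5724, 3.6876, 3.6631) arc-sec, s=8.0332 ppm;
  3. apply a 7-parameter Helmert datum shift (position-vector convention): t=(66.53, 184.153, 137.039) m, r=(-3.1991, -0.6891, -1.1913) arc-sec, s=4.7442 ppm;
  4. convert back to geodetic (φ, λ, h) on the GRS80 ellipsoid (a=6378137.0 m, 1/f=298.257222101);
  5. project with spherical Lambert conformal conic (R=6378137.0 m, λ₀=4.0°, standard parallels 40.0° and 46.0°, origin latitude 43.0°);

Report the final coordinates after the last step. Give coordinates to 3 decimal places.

start: φ=60.155075°, λ=-34.979683°, h=0.000 m
→ ECEF (a=6378388.000, f=1/297.0): X=2607425.9928, Y=-1824361.7704, Z=5509214.4236
→ Helmert 7p (PV): X=2607680.6137, Y=-1824072.4216, Z=5509489.6854
→ Helmert 7p (PV): X=2607730.5734, Y=-1823826.5325, Z=5509689.8654
→ geod (Bowring, a=6378137.000): φ=60.15693482°, λ=-34.96864308°, h=566.2287 m
→ lcc (R=6378137.0, λ₀=4.0°): E=-2187935.5852, N=2455857.5453

E=-2187935.585 m, N=2455857.545 m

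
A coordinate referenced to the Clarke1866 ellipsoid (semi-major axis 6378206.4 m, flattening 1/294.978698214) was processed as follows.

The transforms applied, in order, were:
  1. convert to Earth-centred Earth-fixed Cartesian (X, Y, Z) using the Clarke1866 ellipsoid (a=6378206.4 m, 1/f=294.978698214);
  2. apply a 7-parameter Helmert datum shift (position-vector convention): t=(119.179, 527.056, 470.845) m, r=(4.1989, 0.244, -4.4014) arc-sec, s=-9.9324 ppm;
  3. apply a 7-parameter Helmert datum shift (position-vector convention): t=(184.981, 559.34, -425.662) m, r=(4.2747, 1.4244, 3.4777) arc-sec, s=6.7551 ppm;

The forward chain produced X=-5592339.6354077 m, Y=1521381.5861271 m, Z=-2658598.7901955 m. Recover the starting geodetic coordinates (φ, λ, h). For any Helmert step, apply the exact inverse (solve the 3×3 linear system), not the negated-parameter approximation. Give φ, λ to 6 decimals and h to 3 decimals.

start: X=-5592339.6354, Y=1521381.5861, Z=-2658598.7902 m
→ Helmert⁻¹: X=-5592442.8396, Y=1520851.1736, Z=-2658225.3104
→ Helmert⁻¹: X=-5592646.8598, Y=1520165.7550, Z=-2658760.1244
→ geod (Bowring, a=6378206.400): φ=-24.79140800°, λ=164.79353900°, h=1900.7720 m

φ=-24.791408°, λ=164.793539°, h=1900.772 m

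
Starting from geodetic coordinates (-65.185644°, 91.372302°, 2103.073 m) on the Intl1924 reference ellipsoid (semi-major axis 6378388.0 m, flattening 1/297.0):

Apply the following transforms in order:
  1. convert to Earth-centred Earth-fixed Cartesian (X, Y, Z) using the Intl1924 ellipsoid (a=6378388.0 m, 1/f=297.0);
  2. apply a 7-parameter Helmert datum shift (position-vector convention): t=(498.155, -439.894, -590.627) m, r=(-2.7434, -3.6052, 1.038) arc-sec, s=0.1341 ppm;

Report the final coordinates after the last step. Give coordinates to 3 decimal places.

start: φ=-65.185644°, λ=91.372302°, h=2103.073 m
→ ECEF (a=6378388.000, f=1/297.0): X=-64307.7125, Y=2684435.2977, Z=-5768466.0348
→ Helmert 7p (PV): X=-63722.2510, Y=2683918.7173, Z=-5769094.2633

X=-63722.251 m, Y=2683918.717 m, Z=-5769094.263 m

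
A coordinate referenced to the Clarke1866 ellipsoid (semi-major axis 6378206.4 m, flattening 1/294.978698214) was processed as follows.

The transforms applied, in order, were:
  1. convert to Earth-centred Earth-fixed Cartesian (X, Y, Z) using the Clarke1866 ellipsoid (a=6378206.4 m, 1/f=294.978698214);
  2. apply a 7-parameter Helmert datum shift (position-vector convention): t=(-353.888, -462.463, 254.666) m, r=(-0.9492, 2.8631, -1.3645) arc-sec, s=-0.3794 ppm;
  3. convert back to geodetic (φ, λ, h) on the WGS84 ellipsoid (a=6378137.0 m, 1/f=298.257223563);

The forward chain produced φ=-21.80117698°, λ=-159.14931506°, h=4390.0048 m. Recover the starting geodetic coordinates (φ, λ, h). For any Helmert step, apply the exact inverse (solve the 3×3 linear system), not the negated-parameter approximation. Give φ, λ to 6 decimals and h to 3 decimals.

φ=-21.807290°, λ=-159.151881°, h=3990.683 m

start: φ=-21.801177°, λ=-159.149315°, h=4390.005 m
→ ECEF (a=6378137.000, f=1/298.257223563): X=-5540504.6958, Y=-2110250.6570, Z=-2355616.6375
→ Helmert⁻¹: X=-5540106.2504, Y=-2109814.8021, Z=-2355958.8069
→ geod (Bowring, a=6378206.400): φ=-21.80729000°, λ=-159.15188100°, h=3990.6830 m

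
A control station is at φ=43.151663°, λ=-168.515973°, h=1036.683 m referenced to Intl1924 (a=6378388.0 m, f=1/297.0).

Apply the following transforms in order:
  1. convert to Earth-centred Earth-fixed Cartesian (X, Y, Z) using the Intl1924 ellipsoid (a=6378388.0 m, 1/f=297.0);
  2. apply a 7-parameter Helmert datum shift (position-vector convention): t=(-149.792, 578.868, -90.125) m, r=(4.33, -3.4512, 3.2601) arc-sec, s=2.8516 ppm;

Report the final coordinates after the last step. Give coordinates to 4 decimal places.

start: φ=43.151663°, λ=-168.515973°, h=1036.683 m
→ ECEF (a=6378388.000, f=1/297.0): X=-4568096.3363, Y=-928063.5645, Z=4340594.0339
→ Helmert 7p (PV): X=-4568317.1128, Y=-927650.6637, Z=4340420.3710

X=-4568317.1128 m, Y=-927650.6637 m, Z=4340420.3710 m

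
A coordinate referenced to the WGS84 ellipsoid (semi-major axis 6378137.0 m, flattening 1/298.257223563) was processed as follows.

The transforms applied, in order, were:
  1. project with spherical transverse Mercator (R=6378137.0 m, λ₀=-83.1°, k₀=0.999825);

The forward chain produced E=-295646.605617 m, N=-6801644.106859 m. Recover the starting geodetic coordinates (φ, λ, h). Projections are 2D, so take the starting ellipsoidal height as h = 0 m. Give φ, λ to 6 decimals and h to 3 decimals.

φ=-60.999606°, λ=-88.583442°, h=0.000 m

start: E=-295646.6056, N=-6801644.1069 m
→ tm⁻¹: φ=-60.99960600°, λ=-88.58344200°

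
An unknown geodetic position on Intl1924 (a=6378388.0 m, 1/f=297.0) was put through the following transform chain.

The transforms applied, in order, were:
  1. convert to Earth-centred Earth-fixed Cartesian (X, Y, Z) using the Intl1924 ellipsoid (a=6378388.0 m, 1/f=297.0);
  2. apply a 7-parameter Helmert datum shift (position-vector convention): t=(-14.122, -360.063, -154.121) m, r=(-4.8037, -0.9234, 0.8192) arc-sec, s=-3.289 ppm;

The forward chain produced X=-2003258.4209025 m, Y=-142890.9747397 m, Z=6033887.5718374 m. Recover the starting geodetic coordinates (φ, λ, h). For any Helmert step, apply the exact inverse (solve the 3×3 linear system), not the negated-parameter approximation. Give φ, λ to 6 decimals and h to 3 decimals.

start: X=-2003258.4209, Y=-142890.9747, Z=6033887.5718 m
→ Helmert⁻¹: X=-2003224.4411, Y=-142663.9519, Z=6034067.1843
→ geod (Bowring, a=6378388.000): φ=71.70666800°, λ=-175.92643500°, h=455.0870 m

φ=71.706668°, λ=-175.926435°, h=455.087 m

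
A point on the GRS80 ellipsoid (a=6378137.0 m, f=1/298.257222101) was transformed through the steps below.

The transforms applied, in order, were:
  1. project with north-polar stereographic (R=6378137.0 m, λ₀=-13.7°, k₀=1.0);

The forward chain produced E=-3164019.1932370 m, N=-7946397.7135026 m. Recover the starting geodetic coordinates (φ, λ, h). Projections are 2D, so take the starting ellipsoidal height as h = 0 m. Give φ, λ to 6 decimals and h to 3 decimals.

start: E=-3164019.1932, N=-7946397.7135 m
→ stereo⁻¹: φ=22.31591500°, λ=-35.41097600°

φ=22.315915°, λ=-35.410976°, h=0.000 m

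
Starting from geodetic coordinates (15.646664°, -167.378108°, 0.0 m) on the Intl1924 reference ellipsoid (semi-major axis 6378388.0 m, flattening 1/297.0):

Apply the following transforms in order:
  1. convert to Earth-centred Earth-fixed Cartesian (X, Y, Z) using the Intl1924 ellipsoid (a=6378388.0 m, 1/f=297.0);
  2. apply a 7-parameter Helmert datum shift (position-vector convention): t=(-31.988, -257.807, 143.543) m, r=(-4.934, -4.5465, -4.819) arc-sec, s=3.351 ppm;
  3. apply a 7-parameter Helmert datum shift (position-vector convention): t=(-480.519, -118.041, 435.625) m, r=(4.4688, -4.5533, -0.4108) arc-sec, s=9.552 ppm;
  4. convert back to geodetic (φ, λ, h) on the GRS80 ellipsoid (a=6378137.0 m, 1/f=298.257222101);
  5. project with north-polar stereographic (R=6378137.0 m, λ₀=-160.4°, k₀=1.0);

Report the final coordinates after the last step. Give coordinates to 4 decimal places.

E=-1175199.3408 m, N=-9602579.0620 m

start: φ=15.646664°, λ=-167.378108°, h=0.000 m
→ ECEF (a=6378388.000, f=1/297.0): X=-5995059.2934, Y=-1342459.8108, Z=1709130.9220
→ Helmert 7p (PV): X=-5995180.4079, Y=-1342541.1686, Z=1709180.1612
→ Helmert 7p (PV): X=-5995758.5973, Y=-1342697.1237, Z=1709470.6804
→ geod (Bowring, a=6378137.000): φ=15.64740322°, λ=-167.37737348°, h=1043.0611 m
→ stereo (R=6378137.0, λ₀=-160.4°): E=-1175199.3408, N=-9602579.0620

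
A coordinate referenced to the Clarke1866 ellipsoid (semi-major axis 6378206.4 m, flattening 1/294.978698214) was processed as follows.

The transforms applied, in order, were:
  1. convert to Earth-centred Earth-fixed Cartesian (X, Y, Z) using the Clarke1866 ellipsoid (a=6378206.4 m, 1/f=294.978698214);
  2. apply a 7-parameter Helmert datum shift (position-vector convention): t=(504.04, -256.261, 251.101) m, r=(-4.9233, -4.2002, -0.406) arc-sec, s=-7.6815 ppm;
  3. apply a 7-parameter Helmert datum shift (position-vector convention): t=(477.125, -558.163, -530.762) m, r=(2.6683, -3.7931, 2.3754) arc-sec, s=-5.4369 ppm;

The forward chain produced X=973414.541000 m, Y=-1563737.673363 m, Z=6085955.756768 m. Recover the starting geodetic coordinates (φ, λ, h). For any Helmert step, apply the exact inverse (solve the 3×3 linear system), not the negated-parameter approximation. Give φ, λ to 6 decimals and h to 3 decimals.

start: X=973414.5410, Y=-1563737.6734, Z=6085955.7568 m
→ Helmert⁻¹: X=973036.6324, Y=-1563120.4780, Z=6086521.9379
→ Helmert⁻¹: X=972667.0749, Y=-1563019.5797, Z=6086260.4749
→ geod (Bowring, a=6378206.400): φ=73.27817000°, λ=-58.10599600°, h=203.0460 m

φ=73.278170°, λ=-58.105996°, h=203.046 m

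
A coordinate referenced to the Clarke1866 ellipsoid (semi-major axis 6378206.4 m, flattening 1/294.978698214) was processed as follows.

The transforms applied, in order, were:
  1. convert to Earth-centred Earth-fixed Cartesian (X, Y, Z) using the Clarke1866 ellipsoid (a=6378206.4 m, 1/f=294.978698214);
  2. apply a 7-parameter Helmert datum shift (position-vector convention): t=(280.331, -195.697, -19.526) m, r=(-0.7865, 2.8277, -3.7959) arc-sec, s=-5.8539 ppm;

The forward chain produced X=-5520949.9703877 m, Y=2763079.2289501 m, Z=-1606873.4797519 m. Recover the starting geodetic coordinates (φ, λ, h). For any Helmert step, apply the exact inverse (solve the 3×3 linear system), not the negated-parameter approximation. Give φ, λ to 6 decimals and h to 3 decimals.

φ=-14.683684°, λ=153.413784°, h=2993.915 m

start: X=-5520949.9704, Y=2763079.2290, Z=-1606873.4798 m
→ Helmert⁻¹: X=-5521291.4440, Y=2763195.6207, Z=-1606928.5157
→ geod (Bowring, a=6378206.400): φ=-14.68368400°, λ=153.41378400°, h=2993.9150 m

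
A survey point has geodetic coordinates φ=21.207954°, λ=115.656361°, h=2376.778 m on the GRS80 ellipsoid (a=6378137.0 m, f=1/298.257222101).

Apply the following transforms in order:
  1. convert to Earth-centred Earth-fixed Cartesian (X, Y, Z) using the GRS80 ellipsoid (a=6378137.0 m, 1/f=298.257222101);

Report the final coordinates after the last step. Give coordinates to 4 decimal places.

start: φ=21.207954°, λ=115.656361°, h=2376.778 m
→ ECEF (a=6378137.000, f=1/298.257222101): X=-2576616.3173, Y=5364265.1021, Z=2293734.8713

X=-2576616.3173 m, Y=5364265.1021 m, Z=2293734.8713 m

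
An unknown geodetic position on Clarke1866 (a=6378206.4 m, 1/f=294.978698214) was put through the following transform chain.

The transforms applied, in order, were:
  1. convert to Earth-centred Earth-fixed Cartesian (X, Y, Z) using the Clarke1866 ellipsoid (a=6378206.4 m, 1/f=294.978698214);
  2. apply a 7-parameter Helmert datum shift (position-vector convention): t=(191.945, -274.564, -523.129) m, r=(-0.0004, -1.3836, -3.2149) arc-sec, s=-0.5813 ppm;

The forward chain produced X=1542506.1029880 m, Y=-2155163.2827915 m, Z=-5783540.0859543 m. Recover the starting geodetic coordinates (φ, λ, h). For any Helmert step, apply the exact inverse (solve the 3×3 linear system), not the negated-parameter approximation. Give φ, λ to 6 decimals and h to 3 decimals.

φ=-65.528520°, λ=-54.407430°, h=938.268 m

start: X=1542506.1030, Y=-2155163.2828, Z=-5783540.0860 m
→ Helmert⁻¹: X=1542309.8490, Y=-2154865.9213, Z=-5783030.6684
→ geod (Bowring, a=6378206.400): φ=-65.52852000°, λ=-54.40743000°, h=938.2680 m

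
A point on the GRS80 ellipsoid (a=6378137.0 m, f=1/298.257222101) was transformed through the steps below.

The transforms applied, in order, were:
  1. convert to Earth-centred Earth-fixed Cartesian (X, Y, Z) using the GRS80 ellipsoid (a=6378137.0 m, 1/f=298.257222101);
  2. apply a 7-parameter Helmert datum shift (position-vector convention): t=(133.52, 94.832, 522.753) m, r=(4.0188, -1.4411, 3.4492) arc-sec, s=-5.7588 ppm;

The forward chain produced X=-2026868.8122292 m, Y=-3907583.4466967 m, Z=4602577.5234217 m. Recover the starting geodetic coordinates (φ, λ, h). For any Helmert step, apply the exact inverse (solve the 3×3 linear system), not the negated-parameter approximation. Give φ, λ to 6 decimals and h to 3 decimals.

start: X=-2026868.8122, Y=-3907583.4467, Z=4602577.5234 m
→ Helmert⁻¹: X=-2027047.1949, Y=-3907577.2184, Z=4602171.5692
→ geod (Bowring, a=6378137.000): φ=46.46533700°, λ=-117.41792900°, h=1578.5190 m

φ=46.465337°, λ=-117.417929°, h=1578.519 m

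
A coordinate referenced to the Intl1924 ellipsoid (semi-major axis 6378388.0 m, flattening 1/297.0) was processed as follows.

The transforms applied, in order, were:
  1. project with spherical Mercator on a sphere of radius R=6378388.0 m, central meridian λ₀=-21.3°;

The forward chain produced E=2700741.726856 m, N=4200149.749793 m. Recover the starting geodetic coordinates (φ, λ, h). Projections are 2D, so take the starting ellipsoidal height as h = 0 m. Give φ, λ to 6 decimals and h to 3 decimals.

start: E=2700741.7269, N=4200149.7498 m
→ merc⁻¹: φ=35.26523700°, λ=2.96022100°

φ=35.265237°, λ=2.960221°, h=0.000 m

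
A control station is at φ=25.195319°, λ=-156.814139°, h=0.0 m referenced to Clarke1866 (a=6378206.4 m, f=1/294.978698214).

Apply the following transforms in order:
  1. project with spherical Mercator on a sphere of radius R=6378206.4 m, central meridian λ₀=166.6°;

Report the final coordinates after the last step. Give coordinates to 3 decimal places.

start: φ=25.195319°, λ=-156.814139°, h=0.000 m
→ merc (R=6378206.4, λ₀=166.6°): E=4072763.7317, N=2899785.8493

E=4072763.732 m, N=2899785.849 m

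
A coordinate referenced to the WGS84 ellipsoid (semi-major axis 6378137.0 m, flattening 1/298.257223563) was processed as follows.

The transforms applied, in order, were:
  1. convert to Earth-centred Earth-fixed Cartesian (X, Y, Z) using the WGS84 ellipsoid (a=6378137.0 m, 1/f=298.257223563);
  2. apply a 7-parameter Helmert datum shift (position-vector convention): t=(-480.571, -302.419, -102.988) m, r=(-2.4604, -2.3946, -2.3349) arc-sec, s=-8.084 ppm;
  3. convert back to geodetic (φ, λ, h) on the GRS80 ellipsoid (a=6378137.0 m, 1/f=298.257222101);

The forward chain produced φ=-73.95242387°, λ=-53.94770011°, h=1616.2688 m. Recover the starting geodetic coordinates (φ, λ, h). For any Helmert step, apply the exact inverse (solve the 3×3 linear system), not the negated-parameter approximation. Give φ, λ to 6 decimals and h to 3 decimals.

start: φ=-73.952424°, λ=-53.947700°, h=1616.269 m
→ ECEF (a=6378137.000, f=1/298.257222101): X=1041136.8795, Y=-1430254.6945, Z=-6109026.2684
→ Helmert⁻¹: X=1041571.1356, Y=-1429879.1745, Z=-6109001.8134
→ geod (Bowring, a=6378137.000): φ=-73.95277600°, λ=-53.92917100°, h=1579.5150 m

φ=-73.952776°, λ=-53.929171°, h=1579.515 m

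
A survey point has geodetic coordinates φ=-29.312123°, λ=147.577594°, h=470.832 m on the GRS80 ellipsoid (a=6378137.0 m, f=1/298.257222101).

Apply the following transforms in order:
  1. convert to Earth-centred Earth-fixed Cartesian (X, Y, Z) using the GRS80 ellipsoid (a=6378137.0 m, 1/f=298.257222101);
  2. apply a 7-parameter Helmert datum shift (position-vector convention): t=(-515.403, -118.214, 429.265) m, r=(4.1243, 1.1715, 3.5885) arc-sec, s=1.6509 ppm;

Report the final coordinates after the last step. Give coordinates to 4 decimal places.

X=-4699288.1545 m, Y=2984327.9673 m, Z=-3103833.0101 m

start: φ=-29.312123°, λ=147.577594°, h=470.832 m
→ ECEF (a=6378137.000, f=1/298.257222101): X=-4698695.4407, Y=2984460.9281, Z=-3104343.5118
→ Helmert 7p (PV): X=-4699288.1545, Y=2984327.9673, Z=-3103833.0101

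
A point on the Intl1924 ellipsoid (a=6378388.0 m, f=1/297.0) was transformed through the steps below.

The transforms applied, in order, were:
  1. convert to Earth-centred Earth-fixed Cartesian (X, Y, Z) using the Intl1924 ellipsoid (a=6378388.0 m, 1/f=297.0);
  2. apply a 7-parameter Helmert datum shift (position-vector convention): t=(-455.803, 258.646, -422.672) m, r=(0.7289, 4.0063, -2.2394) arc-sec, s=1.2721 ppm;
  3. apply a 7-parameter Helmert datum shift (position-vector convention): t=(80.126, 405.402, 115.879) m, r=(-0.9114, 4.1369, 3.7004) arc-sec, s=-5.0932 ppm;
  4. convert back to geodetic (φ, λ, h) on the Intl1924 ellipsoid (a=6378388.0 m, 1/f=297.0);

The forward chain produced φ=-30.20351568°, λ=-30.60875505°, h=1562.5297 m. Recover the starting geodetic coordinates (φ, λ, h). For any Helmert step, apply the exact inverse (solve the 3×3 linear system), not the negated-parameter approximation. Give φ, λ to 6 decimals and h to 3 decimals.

start: φ=-30.203516°, λ=-30.608755°, h=1562.530 m
→ ECEF (a=6378388.000, f=1/297.0): X=4749600.5158, Y=-2809885.5998, Z=-3190723.8620
→ Helmert⁻¹: X=4749558.1569, Y=-2810376.4238, Z=-3190773.1522
→ Helmert⁻¹: X=4750100.3962, Y=-2810591.1967, Z=-3190244.2280
→ geod (Bowring, a=6378388.000): φ=-30.19619600°, λ=-30.61241700°, h=2003.6210 m

φ=-30.196196°, λ=-30.612417°, h=2003.621 m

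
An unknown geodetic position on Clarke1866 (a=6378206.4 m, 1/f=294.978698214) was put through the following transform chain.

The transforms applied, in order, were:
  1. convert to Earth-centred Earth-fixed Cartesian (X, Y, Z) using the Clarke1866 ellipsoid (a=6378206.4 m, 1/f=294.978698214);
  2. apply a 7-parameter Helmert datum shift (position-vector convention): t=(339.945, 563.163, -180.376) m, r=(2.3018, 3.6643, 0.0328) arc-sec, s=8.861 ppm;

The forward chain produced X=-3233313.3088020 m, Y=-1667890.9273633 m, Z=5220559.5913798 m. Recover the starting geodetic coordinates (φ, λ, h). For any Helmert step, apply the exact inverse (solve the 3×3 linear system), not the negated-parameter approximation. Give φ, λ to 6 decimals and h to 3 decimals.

start: X=-3233313.3088, Y=-1667890.9274, Z=5220559.5914 m
→ Helmert⁻¹: X=-3233717.6110, Y=-1668380.5325, Z=5220654.8779
→ geod (Bowring, a=6378206.400): φ=55.30625400°, λ=-152.70931300°, h=-9.2100 m

φ=55.306254°, λ=-152.709313°, h=-9.210 m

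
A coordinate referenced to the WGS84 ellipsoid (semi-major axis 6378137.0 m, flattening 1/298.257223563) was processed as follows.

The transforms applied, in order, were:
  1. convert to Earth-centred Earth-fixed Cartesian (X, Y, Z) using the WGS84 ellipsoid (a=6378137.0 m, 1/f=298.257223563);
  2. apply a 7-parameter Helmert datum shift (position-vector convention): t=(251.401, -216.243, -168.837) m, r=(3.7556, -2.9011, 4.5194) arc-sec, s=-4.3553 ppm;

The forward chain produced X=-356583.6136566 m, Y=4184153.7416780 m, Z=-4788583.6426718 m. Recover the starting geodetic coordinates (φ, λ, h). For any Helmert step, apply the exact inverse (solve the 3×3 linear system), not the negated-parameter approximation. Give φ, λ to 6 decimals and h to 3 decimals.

φ=-48.940014°, λ=94.874042°, h=3086.488 m

start: X=-356583.6137, Y=4184153.7417, Z=-4788583.6427 m
→ Helmert⁻¹: X=-356812.2378, Y=4184308.8394, Z=-4788506.8287
→ geod (Bowring, a=6378137.000): φ=-48.94001400°, λ=94.87404200°, h=3086.4880 m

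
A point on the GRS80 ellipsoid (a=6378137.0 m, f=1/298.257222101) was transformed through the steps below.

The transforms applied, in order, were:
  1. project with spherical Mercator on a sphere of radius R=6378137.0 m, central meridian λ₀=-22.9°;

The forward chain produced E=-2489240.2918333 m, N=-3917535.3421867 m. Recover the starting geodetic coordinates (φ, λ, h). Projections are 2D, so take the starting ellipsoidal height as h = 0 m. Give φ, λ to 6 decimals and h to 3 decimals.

start: E=-2489240.2918, N=-3917535.3422 m
→ merc⁻¹: φ=-33.16733000°, λ=-45.26122600°

φ=-33.167330°, λ=-45.261226°, h=0.000 m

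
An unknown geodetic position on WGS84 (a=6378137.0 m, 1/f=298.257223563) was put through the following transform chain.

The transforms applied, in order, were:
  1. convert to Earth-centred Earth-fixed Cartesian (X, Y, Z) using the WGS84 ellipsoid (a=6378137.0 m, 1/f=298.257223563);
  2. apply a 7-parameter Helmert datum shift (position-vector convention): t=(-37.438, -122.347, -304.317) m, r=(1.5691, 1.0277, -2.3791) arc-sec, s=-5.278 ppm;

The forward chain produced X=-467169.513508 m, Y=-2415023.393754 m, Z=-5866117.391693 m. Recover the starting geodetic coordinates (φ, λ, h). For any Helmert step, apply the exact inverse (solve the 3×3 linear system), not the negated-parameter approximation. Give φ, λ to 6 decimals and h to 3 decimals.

φ=-67.387140°, λ=-100.946404°, h=735.537 m

start: X=-467169.5135, Y=-2415023.3938, Z=-5866117.3917 m
→ Helmert⁻¹: X=-467077.4603, Y=-2414963.8026, Z=-5865827.9907
→ geod (Bowring, a=6378137.000): φ=-67.38714000°, λ=-100.94640400°, h=735.5370 m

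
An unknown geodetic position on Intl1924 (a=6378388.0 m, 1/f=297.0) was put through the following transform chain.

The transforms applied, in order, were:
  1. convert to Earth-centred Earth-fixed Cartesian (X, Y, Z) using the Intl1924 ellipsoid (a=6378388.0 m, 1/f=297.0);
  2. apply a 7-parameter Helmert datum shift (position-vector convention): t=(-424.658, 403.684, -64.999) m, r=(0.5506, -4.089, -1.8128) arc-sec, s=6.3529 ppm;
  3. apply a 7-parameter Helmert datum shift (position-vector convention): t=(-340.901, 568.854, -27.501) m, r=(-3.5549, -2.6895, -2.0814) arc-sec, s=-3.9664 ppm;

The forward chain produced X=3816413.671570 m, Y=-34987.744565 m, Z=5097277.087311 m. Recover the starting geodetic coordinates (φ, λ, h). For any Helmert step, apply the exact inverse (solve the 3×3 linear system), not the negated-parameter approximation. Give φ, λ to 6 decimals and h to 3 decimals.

start: X=3816413.6716, Y=-34987.7446, Z=5097277.0873 m
→ Helmert⁻¹: X=3816836.5344, Y=-35606.0739, Z=5097274.4247
→ Helmert⁻¹: X=3817338.3056, Y=-35962.3732, Z=5097231.4620
→ geod (Bowring, a=6378388.000): φ=53.35423700°, λ=-0.53975600°, h=3686.9350 m

φ=53.354237°, λ=-0.539756°, h=3686.935 m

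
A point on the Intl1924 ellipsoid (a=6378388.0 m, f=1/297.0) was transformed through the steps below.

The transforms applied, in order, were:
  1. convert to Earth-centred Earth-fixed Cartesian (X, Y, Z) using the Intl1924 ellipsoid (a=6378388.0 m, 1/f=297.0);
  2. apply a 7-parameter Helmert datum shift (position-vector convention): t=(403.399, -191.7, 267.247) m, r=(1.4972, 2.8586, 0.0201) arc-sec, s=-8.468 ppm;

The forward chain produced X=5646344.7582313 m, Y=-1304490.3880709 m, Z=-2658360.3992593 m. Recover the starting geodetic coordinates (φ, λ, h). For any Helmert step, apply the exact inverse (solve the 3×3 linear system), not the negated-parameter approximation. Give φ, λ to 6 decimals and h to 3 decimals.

φ=-24.791957°, λ=-13.008110°, h=849.333 m

start: X=5646344.7582, Y=-1304490.3881, Z=-2658360.3993 m
→ Helmert⁻¹: X=5646025.8871, Y=-1304329.5807, Z=-2658562.4444
→ geod (Bowring, a=6378388.000): φ=-24.79195700°, λ=-13.00811000°, h=849.3330 m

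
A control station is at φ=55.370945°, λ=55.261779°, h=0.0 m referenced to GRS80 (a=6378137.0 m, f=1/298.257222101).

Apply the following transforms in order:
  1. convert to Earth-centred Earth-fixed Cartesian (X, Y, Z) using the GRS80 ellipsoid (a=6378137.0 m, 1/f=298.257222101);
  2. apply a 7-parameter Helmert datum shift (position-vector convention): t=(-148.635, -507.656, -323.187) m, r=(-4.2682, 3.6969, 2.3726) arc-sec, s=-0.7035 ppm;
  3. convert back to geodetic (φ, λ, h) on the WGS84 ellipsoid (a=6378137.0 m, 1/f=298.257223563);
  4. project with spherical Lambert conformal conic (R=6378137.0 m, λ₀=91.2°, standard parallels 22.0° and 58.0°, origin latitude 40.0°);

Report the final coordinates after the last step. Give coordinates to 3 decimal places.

start: φ=55.370945°, λ=55.261779°, h=0.000 m
→ ECEF (a=6378137.000, f=1/298.257222101): X=2070007.4422, Y=2985213.6096, Z=5224960.3637
→ Helmert 7p (PV): X=2069916.6603, Y=2984835.7832, Z=5224534.6277
→ geod (Bowring, a=6378137.000): φ=55.37144909°, λ=55.25955970°, h=-556.1467 m
→ lcc (R=6378137.0, λ₀=91.2°): E=-2176957.2174, N=2097438.6825

E=-2176957.217 m, N=2097438.683 m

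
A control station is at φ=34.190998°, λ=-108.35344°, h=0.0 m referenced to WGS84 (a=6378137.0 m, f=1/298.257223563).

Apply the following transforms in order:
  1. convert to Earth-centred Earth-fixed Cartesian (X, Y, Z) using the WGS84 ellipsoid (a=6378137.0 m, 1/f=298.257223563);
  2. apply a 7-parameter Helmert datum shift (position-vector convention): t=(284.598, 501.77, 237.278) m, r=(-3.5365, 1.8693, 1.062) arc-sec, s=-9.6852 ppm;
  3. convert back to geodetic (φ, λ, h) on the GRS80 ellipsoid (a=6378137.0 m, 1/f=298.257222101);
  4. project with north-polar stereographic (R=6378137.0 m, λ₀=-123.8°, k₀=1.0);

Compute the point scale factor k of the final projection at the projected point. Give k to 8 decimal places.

1.28038002

start: φ=34.190998°, λ=-108.353440°, h=0.000 m
→ ECEF (a=6378137.000, f=1/298.257223563): X=-1662990.1771, Y=-5012729.5999, Z=3563991.0097
→ Helmert 7p (PV): X=-1662631.3650, Y=-5012126.7372, Z=3564294.7853
→ geod (Bowring, a=6378137.000): φ=34.19673472°, λ=-108.35180455°, h=-396.0168 m
→ into stereo (λ₀=-123.8°): φ=34.19673472°, λ−λ₀=15.44819545°
scale k = 1.28038002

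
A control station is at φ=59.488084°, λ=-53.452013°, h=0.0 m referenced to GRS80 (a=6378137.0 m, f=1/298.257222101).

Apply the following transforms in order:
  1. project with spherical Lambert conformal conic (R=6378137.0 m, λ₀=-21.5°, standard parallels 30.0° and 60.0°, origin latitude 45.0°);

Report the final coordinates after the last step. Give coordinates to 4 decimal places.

E=-1753727.7733 m, N=1927672.4197 m

start: φ=59.488084°, λ=-53.452013°, h=0.000 m
→ lcc (R=6378137.0, λ₀=-21.5°): E=-1753727.7733, N=1927672.4197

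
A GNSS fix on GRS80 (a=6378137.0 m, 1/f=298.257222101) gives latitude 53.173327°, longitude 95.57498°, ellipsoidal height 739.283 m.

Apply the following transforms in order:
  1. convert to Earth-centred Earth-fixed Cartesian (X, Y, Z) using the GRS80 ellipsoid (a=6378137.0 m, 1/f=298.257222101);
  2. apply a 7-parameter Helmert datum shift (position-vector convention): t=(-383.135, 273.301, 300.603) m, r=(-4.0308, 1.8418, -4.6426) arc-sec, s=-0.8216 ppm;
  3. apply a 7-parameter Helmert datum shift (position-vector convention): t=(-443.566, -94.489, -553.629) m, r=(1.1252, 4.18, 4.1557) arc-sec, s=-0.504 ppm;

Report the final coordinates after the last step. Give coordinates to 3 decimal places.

X=-372911.963 m, Y=3813822.249 m, Z=5082417.864 m

start: φ=53.173327°, λ=95.574980°, h=739.283 m
→ ECEF (a=6378137.000, f=1/298.257222101): X=-372243.1421, Y=3813576.0213, Z=5082720.4743
→ Helmert 7p (PV): X=-372494.7505, Y=3813953.8933, Z=5082945.7009
→ Helmert 7p (PV): X=-372911.9630, Y=3813822.2492, Z=5082417.8643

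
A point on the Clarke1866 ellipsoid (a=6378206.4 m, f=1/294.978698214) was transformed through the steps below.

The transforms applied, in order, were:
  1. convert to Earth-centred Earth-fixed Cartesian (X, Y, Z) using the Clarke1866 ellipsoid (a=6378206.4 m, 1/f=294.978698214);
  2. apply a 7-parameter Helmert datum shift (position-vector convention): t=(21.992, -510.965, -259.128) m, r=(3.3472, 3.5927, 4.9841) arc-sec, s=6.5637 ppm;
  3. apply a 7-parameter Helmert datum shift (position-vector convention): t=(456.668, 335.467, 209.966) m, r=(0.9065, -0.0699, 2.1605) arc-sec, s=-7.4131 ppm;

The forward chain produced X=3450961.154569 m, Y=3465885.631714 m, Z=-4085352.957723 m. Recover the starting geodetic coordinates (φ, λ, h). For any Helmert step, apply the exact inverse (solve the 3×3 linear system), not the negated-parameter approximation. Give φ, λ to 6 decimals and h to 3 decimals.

φ=-40.064062°, λ=45.125791°, h=3240.514 m

start: X=3450961.1546, Y=3465885.6317, Z=-4085352.9577 m
→ Helmert⁻¹: X=3450564.9804, Y=3465521.7572, Z=-4085609.6104
→ Helmert⁻¹: X=3450675.2456, Y=3465860.2963, Z=-4085319.8069
→ geod (Bowring, a=6378206.400): φ=-40.06406200°, λ=45.12579100°, h=3240.5140 m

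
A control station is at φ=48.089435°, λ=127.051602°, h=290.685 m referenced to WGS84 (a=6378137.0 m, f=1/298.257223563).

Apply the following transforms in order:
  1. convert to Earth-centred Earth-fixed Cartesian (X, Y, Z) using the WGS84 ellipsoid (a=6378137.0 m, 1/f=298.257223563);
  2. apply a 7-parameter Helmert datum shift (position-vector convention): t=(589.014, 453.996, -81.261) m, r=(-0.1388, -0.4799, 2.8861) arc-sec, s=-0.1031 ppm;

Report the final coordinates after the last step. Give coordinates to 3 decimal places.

X=-2571396.011 m, Y=3407094.861 m, Z=4723650.952 m

start: φ=48.089435°, λ=127.051602°, h=290.685 m
→ ECEF (a=6378137.000, f=1/298.257223563): X=-2571926.6331, Y=3406674.0246, Z=4723740.9759
→ Helmert 7p (PV): X=-2571396.0112, Y=3407094.8611, Z=4723650.9516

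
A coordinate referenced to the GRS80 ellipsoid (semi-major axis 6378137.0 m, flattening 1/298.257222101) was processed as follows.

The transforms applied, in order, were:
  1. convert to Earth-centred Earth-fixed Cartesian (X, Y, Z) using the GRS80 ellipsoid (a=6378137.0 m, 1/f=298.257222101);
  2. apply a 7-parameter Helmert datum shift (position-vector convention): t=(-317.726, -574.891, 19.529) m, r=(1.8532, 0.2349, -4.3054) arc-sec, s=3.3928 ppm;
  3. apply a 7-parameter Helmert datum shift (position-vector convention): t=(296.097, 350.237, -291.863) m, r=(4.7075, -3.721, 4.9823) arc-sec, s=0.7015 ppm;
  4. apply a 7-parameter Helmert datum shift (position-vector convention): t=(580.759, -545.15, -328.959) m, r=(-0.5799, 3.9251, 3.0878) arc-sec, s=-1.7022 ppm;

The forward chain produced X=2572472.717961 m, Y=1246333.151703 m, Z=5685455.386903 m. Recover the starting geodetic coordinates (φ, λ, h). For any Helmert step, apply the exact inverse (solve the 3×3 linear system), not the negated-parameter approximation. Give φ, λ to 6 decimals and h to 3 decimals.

start: X=2572472.7180, Y=1246333.1517, Z=5685455.3869 m
→ Helmert⁻¹: X=2571806.8036, Y=1246825.9386, Z=5685846.4696
→ Helmert⁻¹: X=2571641.5888, Y=1246542.4802, Z=5686059.5023
→ Helmert⁻¹: X=2571918.0799, Y=1247217.9105, Z=5686012.4050
→ geod (Bowring, a=6378137.000): φ=63.46523500°, λ=25.87045700°, h=2994.7400 m

φ=63.465235°, λ=25.870457°, h=2994.740 m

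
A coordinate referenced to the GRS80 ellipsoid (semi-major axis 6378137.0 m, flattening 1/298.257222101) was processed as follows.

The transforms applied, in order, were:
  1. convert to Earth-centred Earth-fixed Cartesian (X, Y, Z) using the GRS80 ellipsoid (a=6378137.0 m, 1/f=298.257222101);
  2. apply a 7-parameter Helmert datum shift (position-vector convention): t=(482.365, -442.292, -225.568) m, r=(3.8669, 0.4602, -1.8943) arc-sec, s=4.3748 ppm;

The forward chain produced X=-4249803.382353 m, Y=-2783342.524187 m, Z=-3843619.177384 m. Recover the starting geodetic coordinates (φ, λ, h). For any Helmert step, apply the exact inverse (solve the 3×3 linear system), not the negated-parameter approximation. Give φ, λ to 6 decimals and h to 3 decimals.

start: X=-4249803.3824, Y=-2783342.5242, Z=-3843619.1774 m
→ Helmert⁻¹: X=-4250233.0198, Y=-2782999.1430, Z=-3843334.1045
→ geod (Bowring, a=6378137.000): φ=-37.29340600°, λ=-146.78372500°, h=-23.4130 m

φ=-37.293406°, λ=-146.783725°, h=-23.413 m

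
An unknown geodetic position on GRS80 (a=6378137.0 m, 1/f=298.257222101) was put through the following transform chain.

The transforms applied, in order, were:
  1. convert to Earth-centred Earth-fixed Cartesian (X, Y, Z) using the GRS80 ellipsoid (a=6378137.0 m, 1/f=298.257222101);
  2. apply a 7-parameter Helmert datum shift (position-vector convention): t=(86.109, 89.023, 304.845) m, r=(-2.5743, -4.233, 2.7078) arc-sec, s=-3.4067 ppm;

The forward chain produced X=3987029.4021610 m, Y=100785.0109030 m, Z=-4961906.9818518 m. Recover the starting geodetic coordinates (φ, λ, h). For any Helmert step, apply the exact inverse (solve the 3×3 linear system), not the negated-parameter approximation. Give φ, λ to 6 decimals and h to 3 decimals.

φ=-51.399468°, λ=1.446954°, h=1173.697 m

start: X=3987029.4022, Y=100785.0109, Z=-4961906.9819 m
→ Helmert⁻¹: X=3986856.3603, Y=100705.9247, Z=-4962309.2937
→ geod (Bowring, a=6378137.000): φ=-51.39946800°, λ=1.44695400°, h=1173.6970 m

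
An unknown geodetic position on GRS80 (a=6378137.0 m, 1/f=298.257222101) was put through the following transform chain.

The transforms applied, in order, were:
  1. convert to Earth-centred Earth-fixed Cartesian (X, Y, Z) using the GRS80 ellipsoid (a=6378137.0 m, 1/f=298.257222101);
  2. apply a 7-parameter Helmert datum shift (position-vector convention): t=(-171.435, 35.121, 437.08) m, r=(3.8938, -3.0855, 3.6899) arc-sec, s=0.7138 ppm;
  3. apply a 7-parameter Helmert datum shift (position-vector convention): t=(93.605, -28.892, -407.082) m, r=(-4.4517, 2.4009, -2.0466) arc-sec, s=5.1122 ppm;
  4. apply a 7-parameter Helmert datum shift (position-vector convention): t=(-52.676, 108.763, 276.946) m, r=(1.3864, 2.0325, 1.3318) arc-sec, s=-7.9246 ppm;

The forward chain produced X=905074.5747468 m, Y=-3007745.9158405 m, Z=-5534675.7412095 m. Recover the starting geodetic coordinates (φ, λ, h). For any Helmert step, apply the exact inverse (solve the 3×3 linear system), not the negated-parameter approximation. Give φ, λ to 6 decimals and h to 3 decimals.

φ=-60.589497°, λ=-73.251330°, h=2241.115 m

start: X=905074.5747, Y=-3007745.9158, Z=-5534675.7412 m
→ Helmert⁻¹: X=905169.5429, Y=-3007921.5626, Z=-5534967.4128
→ Helmert⁻¹: X=905165.5764, Y=-3007748.8625, Z=-5534586.4158
→ Helmert⁻¹: X=905199.7591, Y=-3007902.5173, Z=-5534976.3035
→ geod (Bowring, a=6378137.000): φ=-60.58949700°, λ=-73.25133000°, h=2241.1150 m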